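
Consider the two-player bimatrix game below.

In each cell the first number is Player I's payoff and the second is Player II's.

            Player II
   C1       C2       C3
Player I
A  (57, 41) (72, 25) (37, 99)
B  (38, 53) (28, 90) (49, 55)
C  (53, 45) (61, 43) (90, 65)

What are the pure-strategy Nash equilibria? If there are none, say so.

For each player, find the best response to each opponent profile; mutual best responses are the pure NE.
Player I against C1: payoffs 57, 38, 53 → best response A.
Player I against C2: payoffs 72, 28, 61 → best response A.
Player I against C3: payoffs 37, 49, 90 → best response C.
Player II against A: payoffs 41, 25, 99 → best response C3.
Player II against B: payoffs 53, 90, 55 → best response C2.
Player II against C: payoffs 45, 43, 65 → best response C3.
Mutual best responses: (C, C3).

Pure NE: (C, C3)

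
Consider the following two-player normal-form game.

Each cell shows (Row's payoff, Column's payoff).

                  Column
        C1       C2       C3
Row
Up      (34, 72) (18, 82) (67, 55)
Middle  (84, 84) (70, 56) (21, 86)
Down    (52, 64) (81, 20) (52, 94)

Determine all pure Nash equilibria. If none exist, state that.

Check each profile: it is a Nash equilibrium iff no player can strictly gain by switching unilaterally.
(Up, C1): Row can switch to Middle (34 → 84). Not NE.
(Up, C2): Row can switch to Middle (18 → 70). Not NE.
(Up, C3): Column can switch to C1 (55 → 72). Not NE.
(Middle, C1): Column can switch to C3 (84 → 86). Not NE.
(Middle, C2): Row can switch to Down (70 → 81). Not NE.
(Middle, C3): Row can switch to Up (21 → 67). Not NE.
(Down, C1): Row can switch to Middle (52 → 84). Not NE.
(Down, C2): Column can switch to C1 (20 → 64). Not NE.
(Down, C3): Row can switch to Up (52 → 67). Not NE.

No pure-strategy Nash equilibrium.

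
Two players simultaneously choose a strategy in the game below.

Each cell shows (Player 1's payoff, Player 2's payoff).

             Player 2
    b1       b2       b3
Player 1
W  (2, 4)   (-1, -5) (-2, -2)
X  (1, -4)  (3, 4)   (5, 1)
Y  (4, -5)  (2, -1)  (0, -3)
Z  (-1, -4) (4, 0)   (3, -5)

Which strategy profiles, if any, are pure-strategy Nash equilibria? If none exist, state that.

Player 1 against b1: payoffs 2, 1, 4, -1 → best response Y.
Player 1 against b2: payoffs -1, 3, 2, 4 → best response Z.
Player 1 against b3: payoffs -2, 5, 0, 3 → best response X.
Player 2 against W: payoffs 4, -5, -2 → best response b1.
Player 2 against X: payoffs -4, 4, 1 → best response b2.
Player 2 against Y: payoffs -5, -1, -3 → best response b2.
Player 2 against Z: payoffs -4, 0, -5 → best response b2.
Mutual best responses: (Z, b2).

(Z, b2)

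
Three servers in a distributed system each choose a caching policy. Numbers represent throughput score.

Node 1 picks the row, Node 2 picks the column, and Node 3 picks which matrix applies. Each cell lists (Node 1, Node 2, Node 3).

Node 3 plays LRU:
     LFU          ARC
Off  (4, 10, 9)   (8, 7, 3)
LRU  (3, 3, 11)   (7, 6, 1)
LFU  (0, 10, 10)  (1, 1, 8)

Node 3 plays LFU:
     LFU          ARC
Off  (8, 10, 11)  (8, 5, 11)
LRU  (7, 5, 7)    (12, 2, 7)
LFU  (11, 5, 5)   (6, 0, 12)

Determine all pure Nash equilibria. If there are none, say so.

(Off, LFU, LRU): Node 3 can switch to LFU (9 → 11). Not NE.
(Off, LFU, LFU): Node 1 can switch to LFU (8 → 11). Not NE.
(Off, ARC, LRU): Node 2 can switch to LFU (7 → 10). Not NE.
(Off, ARC, LFU): Node 1 can switch to LRU (8 → 12). Not NE.
(LRU, LFU, LRU): Node 1 can switch to Off (3 → 4). Not NE.
(LRU, LFU, LFU): Node 1 can switch to Off (7 → 8). Not NE.
(LRU, ARC, LRU): Node 1 can switch to Off (7 → 8). Not NE.
(LRU, ARC, LFU): Node 2 can switch to LFU (2 → 5). Not NE.
(LFU, LFU, LRU): Node 1 can switch to Off (0 → 4). Not NE.
(LFU, LFU, LFU): Node 3 can switch to LRU (5 → 10). Not NE.
(The remaining 2 profiles each have a profitable deviation by the same check.)

This game has no pure Nash equilibrium.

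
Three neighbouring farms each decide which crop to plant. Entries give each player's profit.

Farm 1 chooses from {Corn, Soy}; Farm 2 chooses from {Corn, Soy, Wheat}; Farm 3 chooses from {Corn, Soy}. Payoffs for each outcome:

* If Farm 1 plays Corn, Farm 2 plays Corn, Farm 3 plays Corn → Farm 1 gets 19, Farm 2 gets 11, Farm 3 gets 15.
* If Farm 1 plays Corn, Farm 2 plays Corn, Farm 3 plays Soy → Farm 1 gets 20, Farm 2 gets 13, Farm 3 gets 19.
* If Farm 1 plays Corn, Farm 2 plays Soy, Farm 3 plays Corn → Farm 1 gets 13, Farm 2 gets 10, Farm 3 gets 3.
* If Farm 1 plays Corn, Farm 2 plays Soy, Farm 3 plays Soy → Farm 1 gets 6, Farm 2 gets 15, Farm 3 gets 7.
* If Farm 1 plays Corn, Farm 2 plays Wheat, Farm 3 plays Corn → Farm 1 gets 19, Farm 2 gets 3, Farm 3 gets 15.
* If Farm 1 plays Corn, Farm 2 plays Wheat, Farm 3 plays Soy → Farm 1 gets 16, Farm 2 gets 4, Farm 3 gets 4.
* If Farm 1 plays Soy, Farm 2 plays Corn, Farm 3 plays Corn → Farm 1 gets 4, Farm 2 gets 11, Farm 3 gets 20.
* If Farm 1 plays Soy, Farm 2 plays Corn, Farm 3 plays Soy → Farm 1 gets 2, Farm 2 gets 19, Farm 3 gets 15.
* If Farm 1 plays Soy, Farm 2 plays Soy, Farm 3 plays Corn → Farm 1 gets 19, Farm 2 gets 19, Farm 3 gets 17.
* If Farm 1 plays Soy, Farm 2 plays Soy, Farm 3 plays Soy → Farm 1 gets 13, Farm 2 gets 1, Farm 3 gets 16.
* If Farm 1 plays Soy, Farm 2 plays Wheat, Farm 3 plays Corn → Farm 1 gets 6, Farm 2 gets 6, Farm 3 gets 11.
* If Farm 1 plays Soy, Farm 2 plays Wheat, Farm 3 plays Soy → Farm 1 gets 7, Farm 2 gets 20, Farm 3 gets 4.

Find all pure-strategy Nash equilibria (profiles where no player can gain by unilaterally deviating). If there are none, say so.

(Soy, Soy, Corn)

(Corn, Corn, Corn): Farm 3 can switch to Soy (15 → 19). Not NE.
(Corn, Corn, Soy): Farm 2 can switch to Soy (13 → 15). Not NE.
(Corn, Soy, Corn): Farm 1 can switch to Soy (13 → 19). Not NE.
(Corn, Soy, Soy): Farm 1 can switch to Soy (6 → 13). Not NE.
(Corn, Wheat, Corn): Farm 2 can switch to Corn (3 → 11). Not NE.
(Corn, Wheat, Soy): Farm 2 can switch to Corn (4 → 13). Not NE.
(Soy, Corn, Corn): Farm 1 can switch to Corn (4 → 19). Not NE.
(Soy, Corn, Soy): Farm 1 can switch to Corn (2 → 20). Not NE.
(Soy, Soy, Corn): Farm 1 gets 19, best alternative 13; Farm 2 gets 19, best alternative 11; Farm 3 gets 17, best alternative 16. No profitable deviation — NE.
(Soy, Soy, Soy): Farm 2 can switch to Corn (1 → 19). Not NE.
(Soy, Wheat, Corn): Farm 1 can switch to Corn (6 → 19). Not NE.
(Soy, Wheat, Soy): Farm 1 can switch to Corn (7 → 16). Not NE.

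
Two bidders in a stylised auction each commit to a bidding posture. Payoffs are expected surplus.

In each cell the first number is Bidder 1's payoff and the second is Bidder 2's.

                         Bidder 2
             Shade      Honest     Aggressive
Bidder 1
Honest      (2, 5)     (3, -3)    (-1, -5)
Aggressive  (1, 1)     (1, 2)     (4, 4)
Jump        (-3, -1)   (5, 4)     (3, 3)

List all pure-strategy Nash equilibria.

Bidder 1 against Shade: payoffs 2, 1, -3 → best response Honest.
Bidder 1 against Honest: payoffs 3, 1, 5 → best response Jump.
Bidder 1 against Aggressive: payoffs -1, 4, 3 → best response Aggressive.
Bidder 2 against Honest: payoffs 5, -3, -5 → best response Shade.
Bidder 2 against Aggressive: payoffs 1, 2, 4 → best response Aggressive.
Bidder 2 against Jump: payoffs -1, 4, 3 → best response Honest.
Mutual best responses: (Honest, Shade); (Aggressive, Aggressive); (Jump, Honest).

Pure-strategy Nash equilibria: (Honest, Shade); (Aggressive, Aggressive); (Jump, Honest)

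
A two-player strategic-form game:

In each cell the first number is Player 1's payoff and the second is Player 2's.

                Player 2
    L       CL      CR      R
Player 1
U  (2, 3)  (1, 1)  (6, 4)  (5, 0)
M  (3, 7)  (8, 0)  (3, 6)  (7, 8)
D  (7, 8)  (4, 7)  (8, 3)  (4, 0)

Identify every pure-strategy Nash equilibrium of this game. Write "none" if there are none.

Pure-strategy Nash equilibria: (M, R), (D, L)

(U, L): Player 1 can switch to M (2 → 3). Not NE.
(U, CL): Player 1 can switch to M (1 → 8). Not NE.
(U, CR): Player 1 can switch to D (6 → 8). Not NE.
(U, R): Player 1 can switch to M (5 → 7). Not NE.
(M, L): Player 1 can switch to D (3 → 7). Not NE.
(M, CL): Player 2 can switch to L (0 → 7). Not NE.
(M, R): Player 1 gets 7, best alternative 5; Player 2 gets 8, best alternative 7. No profitable deviation — NE.
(D, L): Player 1 gets 7, best alternative 3; Player 2 gets 8, best alternative 7. No profitable deviation — NE.
(The remaining 4 profiles each have a profitable deviation by the same check.)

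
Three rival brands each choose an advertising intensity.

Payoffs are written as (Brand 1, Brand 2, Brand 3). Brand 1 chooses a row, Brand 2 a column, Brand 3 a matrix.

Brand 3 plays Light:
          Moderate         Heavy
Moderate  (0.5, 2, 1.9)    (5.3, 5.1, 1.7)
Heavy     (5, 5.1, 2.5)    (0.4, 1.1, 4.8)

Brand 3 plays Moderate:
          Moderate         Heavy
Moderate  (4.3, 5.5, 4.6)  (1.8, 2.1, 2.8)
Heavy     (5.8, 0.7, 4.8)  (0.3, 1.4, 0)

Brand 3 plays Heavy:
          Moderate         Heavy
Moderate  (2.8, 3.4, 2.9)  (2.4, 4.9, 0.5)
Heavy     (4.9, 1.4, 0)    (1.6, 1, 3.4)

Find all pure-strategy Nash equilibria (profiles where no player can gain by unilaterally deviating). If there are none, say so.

Brand 1 against (Moderate, Light): payoffs 0.5, 5 → best response Heavy.
Brand 1 against (Moderate, Moderate): payoffs 4.3, 5.8 → best response Heavy.
Brand 1 against (Moderate, Heavy): payoffs 2.8, 4.9 → best response Heavy.
Brand 1 against (Heavy, Light): payoffs 5.3, 0.4 → best response Moderate.
Brand 1 against (Heavy, Moderate): payoffs 1.8, 0.3 → best response Moderate.
Brand 1 against (Heavy, Heavy): payoffs 2.4, 1.6 → best response Moderate.
Brand 2 against (Moderate, Light): payoffs 2, 5.1 → best response Heavy.
Brand 2 against (Moderate, Moderate): payoffs 5.5, 2.1 → best response Moderate.
Brand 2 against (Moderate, Heavy): payoffs 3.4, 4.9 → best response Heavy.
Brand 2 against (Heavy, Light): payoffs 5.1, 1.1 → best response Moderate.
Brand 2 against (Heavy, Moderate): payoffs 0.7, 1.4 → best response Heavy.
Brand 2 against (Heavy, Heavy): payoffs 1.4, 1 → best response Moderate.
Brand 3 against (Moderate, Moderate): payoffs 1.9, 4.6, 2.9 → best response Moderate.
Brand 3 against (Moderate, Heavy): payoffs 1.7, 2.8, 0.5 → best response Moderate.
Brand 3 against (Heavy, Moderate): payoffs 2.5, 4.8, 0 → best response Moderate.
Brand 3 against (Heavy, Heavy): payoffs 4.8, 0, 3.4 → best response Light.
No profile is a mutual best response for all players.

No pure-strategy Nash equilibrium.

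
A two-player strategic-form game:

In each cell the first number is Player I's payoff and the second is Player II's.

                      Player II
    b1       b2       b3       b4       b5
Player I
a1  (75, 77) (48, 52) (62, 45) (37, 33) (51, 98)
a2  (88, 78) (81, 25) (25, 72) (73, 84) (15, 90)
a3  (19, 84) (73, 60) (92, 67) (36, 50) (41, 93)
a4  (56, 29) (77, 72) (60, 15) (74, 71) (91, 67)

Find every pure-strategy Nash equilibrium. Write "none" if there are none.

No pure-strategy Nash equilibrium.

Player I against b1: payoffs 75, 88, 19, 56 → best response a2.
Player I against b2: payoffs 48, 81, 73, 77 → best response a2.
Player I against b3: payoffs 62, 25, 92, 60 → best response a3.
Player I against b4: payoffs 37, 73, 36, 74 → best response a4.
Player I against b5: payoffs 51, 15, 41, 91 → best response a4.
Player II against a1: payoffs 77, 52, 45, 33, 98 → best response b5.
Player II against a2: payoffs 78, 25, 72, 84, 90 → best response b5.
Player II against a3: payoffs 84, 60, 67, 50, 93 → best response b5.
Player II against a4: payoffs 29, 72, 15, 71, 67 → best response b2.
No profile is a mutual best response for all players.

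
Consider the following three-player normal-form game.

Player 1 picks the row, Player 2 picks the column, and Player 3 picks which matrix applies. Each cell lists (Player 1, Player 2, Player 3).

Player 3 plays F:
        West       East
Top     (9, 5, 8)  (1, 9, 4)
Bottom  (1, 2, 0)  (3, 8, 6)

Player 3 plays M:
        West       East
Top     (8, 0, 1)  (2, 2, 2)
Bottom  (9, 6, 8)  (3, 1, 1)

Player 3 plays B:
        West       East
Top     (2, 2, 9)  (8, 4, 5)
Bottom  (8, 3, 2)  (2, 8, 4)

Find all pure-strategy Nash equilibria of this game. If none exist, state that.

(Top, East, B) and (Bottom, West, M) and (Bottom, East, F)

For each strategy profile, look for a profitable unilateral deviation.
(Top, West, F): Player 2 can switch to East (5 → 9). Not NE.
(Top, West, M): Player 1 can switch to Bottom (8 → 9). Not NE.
(Top, West, B): Player 1 can switch to Bottom (2 → 8). Not NE.
(Top, East, F): Player 1 can switch to Bottom (1 → 3). Not NE.
(Top, East, M): Player 1 can switch to Bottom (2 → 3). Not NE.
(Top, East, B): Player 1 gets 8, best alternative 2; Player 2 gets 4, best alternative 2; Player 3 gets 5, best alternative 4. No profitable deviation — NE.
(Bottom, West, F): Player 1 can switch to Top (1 → 9). Not NE.
(Bottom, West, M): Player 1 gets 9, best alternative 8; Player 2 gets 6, best alternative 1; Player 3 gets 8, best alternative 2. No profitable deviation — NE.
(Bottom, West, B): Player 2 can switch to East (3 → 8). Not NE.
(Bottom, East, F): Player 1 gets 3, best alternative 1; Player 2 gets 8, best alternative 2; Player 3 gets 6, best alternative 4. No profitable deviation — NE.
(Bottom, East, M): Player 2 can switch to West (1 → 6). Not NE.
(The remaining 1 profile has a profitable deviation by the same check.)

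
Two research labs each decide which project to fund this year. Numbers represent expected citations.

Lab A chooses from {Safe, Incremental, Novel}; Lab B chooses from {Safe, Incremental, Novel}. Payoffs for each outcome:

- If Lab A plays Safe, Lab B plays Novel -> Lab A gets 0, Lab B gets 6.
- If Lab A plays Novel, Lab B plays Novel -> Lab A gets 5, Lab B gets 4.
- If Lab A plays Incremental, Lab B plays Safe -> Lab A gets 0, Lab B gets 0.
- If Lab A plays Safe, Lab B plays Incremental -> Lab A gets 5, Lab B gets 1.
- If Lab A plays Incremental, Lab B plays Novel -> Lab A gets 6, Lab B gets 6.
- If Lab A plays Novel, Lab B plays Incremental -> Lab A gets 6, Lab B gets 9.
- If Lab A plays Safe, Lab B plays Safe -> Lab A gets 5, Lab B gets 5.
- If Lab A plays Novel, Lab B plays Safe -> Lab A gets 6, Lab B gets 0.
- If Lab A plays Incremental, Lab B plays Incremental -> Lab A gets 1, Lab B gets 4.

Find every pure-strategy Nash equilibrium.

Mark each player's best response to every combination of opponents' strategies; a profile where every player is best-responding is a pure Nash equilibrium.
Lab A against Safe: payoffs 5, 0, 6 → best response Novel.
Lab A against Incremental: payoffs 5, 1, 6 → best response Novel.
Lab A against Novel: payoffs 0, 6, 5 → best response Incremental.
Lab B against Safe: payoffs 5, 1, 6 → best response Novel.
Lab B against Incremental: payoffs 0, 4, 6 → best response Novel.
Lab B against Novel: payoffs 0, 9, 4 → best response Incremental.
Mutual best responses: (Incremental, Novel); (Novel, Incremental).

Pure-strategy Nash equilibria: (Incremental, Novel) and (Novel, Incremental)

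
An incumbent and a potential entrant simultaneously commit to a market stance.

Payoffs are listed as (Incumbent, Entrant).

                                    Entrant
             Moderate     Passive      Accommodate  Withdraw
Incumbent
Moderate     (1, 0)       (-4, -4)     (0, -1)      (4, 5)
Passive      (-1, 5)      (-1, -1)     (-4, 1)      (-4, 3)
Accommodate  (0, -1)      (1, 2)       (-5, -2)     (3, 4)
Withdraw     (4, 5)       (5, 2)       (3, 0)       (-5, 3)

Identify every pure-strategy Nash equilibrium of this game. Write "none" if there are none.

Incumbent against Moderate: payoffs 1, -1, 0, 4 → best response Withdraw.
Incumbent against Passive: payoffs -4, -1, 1, 5 → best response Withdraw.
Incumbent against Accommodate: payoffs 0, -4, -5, 3 → best response Withdraw.
Incumbent against Withdraw: payoffs 4, -4, 3, -5 → best response Moderate.
Entrant against Moderate: payoffs 0, -4, -1, 5 → best response Withdraw.
Entrant against Passive: payoffs 5, -1, 1, 3 → best response Moderate.
Entrant against Accommodate: payoffs -1, 2, -2, 4 → best response Withdraw.
Entrant against Withdraw: payoffs 5, 2, 0, 3 → best response Moderate.
Mutual best responses: (Moderate, Withdraw); (Withdraw, Moderate).

Pure-strategy Nash equilibria: (Moderate, Withdraw), (Withdraw, Moderate)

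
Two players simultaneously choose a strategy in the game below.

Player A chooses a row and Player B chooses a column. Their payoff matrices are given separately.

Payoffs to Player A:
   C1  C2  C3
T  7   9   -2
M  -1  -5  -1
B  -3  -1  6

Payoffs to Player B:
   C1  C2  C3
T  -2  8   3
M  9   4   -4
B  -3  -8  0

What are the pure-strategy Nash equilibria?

(T, C2), (B, C3)

(T, C1): Player B can switch to C2 (-2 → 8). Not NE.
(T, C2): Player A gets 9, best alternative -1; Player B gets 8, best alternative 3. No profitable deviation — NE.
(T, C3): Player A can switch to M (-2 → -1). Not NE.
(M, C1): Player A can switch to T (-1 → 7). Not NE.
(M, C2): Player A can switch to T (-5 → 9). Not NE.
(M, C3): Player A can switch to B (-1 → 6). Not NE.
(B, C1): Player A can switch to T (-3 → 7). Not NE.
(B, C2): Player A can switch to T (-1 → 9). Not NE.
(B, C3): Player A gets 6, best alternative -1; Player B gets 0, best alternative -3. No profitable deviation — NE.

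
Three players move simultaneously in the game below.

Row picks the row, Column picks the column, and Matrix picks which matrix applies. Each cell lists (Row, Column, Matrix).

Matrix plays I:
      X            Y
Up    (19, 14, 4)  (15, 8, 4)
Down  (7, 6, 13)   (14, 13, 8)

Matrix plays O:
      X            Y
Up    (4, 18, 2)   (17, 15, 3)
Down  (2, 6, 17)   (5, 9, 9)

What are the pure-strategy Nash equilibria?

(Up, X, I)

(Up, X, I): Row gets 19, best alternative 7; Column gets 14, best alternative 8; Matrix gets 4, best alternative 2. No profitable deviation — NE.
(Up, X, O): Matrix can switch to I (2 → 4). Not NE.
(Up, Y, I): Column can switch to X (8 → 14). Not NE.
(Up, Y, O): Column can switch to X (15 → 18). Not NE.
(Down, X, I): Row can switch to Up (7 → 19). Not NE.
(Down, X, O): Row can switch to Up (2 → 4). Not NE.
(Down, Y, I): Row can switch to Up (14 → 15). Not NE.
(Down, Y, O): Row can switch to Up (5 → 17). Not NE.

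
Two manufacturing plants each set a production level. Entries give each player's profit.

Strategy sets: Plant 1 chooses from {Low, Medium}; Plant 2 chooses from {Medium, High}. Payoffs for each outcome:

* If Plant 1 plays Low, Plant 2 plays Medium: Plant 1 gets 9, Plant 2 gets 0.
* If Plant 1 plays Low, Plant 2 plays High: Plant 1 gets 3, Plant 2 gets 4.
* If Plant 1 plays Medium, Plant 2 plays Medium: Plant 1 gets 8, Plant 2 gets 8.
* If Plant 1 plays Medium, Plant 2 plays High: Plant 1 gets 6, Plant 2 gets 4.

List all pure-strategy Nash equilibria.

none

For each player, find the best response to each opponent profile; mutual best responses are the pure NE.
Plant 1 against Medium: payoffs 9, 8 → best response Low.
Plant 1 against High: payoffs 3, 6 → best response Medium.
Plant 2 against Low: payoffs 0, 4 → best response High.
Plant 2 against Medium: payoffs 8, 4 → best response Medium.
No profile is a mutual best response for all players.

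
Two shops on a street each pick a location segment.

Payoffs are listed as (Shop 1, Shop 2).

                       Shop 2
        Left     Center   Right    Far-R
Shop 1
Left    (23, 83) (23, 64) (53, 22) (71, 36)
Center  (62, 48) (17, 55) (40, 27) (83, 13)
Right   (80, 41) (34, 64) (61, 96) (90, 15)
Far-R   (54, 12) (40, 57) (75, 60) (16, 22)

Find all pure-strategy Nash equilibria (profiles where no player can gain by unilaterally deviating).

(Far-R, Right)

For each player, find the best response to each opponent profile; mutual best responses are the pure NE.
Shop 1 against Left: payoffs 23, 62, 80, 54 → best response Right.
Shop 1 against Center: payoffs 23, 17, 34, 40 → best response Far-R.
Shop 1 against Right: payoffs 53, 40, 61, 75 → best response Far-R.
Shop 1 against Far-R: payoffs 71, 83, 90, 16 → best response Right.
Shop 2 against Left: payoffs 83, 64, 22, 36 → best response Left.
Shop 2 against Center: payoffs 48, 55, 27, 13 → best response Center.
Shop 2 against Right: payoffs 41, 64, 96, 15 → best response Right.
Shop 2 against Far-R: payoffs 12, 57, 60, 22 → best response Right.
Mutual best responses: (Far-R, Right).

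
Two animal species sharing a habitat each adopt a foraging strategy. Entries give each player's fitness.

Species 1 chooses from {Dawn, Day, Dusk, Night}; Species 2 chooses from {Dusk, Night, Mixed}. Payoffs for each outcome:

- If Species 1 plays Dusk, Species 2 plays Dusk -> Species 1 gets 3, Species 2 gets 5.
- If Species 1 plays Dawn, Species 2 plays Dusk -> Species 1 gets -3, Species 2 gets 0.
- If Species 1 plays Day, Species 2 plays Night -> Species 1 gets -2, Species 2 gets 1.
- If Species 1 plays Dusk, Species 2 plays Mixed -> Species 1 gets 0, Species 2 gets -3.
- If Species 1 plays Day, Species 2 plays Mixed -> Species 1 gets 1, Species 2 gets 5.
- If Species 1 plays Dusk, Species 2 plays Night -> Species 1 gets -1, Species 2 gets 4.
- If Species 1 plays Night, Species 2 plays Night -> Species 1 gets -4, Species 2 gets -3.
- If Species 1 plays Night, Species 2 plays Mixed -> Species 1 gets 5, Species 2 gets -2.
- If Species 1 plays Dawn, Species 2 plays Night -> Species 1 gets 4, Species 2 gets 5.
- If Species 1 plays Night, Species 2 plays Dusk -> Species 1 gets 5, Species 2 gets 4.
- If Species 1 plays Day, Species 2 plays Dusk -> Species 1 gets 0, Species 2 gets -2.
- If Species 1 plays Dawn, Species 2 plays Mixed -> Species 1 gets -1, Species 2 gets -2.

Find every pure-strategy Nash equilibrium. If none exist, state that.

Species 1 against Dusk: payoffs -3, 0, 3, 5 → best response Night.
Species 1 against Night: payoffs 4, -2, -1, -4 → best response Dawn.
Species 1 against Mixed: payoffs -1, 1, 0, 5 → best response Night.
Species 2 against Dawn: payoffs 0, 5, -2 → best response Night.
Species 2 against Day: payoffs -2, 1, 5 → best response Mixed.
Species 2 against Dusk: payoffs 5, 4, -3 → best response Dusk.
Species 2 against Night: payoffs 4, -3, -2 → best response Dusk.
Mutual best responses: (Dawn, Night); (Night, Dusk).

The pure Nash equilibria are (Dawn, Night) and (Night, Dusk).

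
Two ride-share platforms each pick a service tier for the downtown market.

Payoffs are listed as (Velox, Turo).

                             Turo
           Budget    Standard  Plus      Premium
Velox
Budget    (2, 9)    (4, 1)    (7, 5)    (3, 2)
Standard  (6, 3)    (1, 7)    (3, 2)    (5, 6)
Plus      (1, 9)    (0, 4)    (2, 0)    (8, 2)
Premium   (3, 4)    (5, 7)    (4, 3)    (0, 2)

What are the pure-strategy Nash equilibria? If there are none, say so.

Velox against Budget: payoffs 2, 6, 1, 3 → best response Standard.
Velox against Standard: payoffs 4, 1, 0, 5 → best response Premium.
Velox against Plus: payoffs 7, 3, 2, 4 → best response Budget.
Velox against Premium: payoffs 3, 5, 8, 0 → best response Plus.
Turo against Budget: payoffs 9, 1, 5, 2 → best response Budget.
Turo against Standard: payoffs 3, 7, 2, 6 → best response Standard.
Turo against Plus: payoffs 9, 4, 0, 2 → best response Budget.
Turo against Premium: payoffs 4, 7, 3, 2 → best response Standard.
Mutual best responses: (Premium, Standard).

Pure NE: (Premium, Standard)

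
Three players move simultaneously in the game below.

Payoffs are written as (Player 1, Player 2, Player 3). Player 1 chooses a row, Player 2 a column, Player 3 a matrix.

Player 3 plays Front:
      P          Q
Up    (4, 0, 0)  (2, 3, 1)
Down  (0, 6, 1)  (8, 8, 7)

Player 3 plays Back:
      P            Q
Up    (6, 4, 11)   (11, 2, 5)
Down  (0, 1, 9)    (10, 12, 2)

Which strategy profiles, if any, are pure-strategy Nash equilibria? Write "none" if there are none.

(Up, P, Back); (Down, Q, Front)

Check each profile: it is a Nash equilibrium iff no player can strictly gain by switching unilaterally.
(Up, P, Front): Player 2 can switch to Q (0 → 3). Not NE.
(Up, P, Back): Player 1 gets 6, best alternative 0; Player 2 gets 4, best alternative 2; Player 3 gets 11, best alternative 0. No profitable deviation — NE.
(Up, Q, Front): Player 1 can switch to Down (2 → 8). Not NE.
(Up, Q, Back): Player 2 can switch to P (2 → 4). Not NE.
(Down, P, Front): Player 1 can switch to Up (0 → 4). Not NE.
(Down, P, Back): Player 1 can switch to Up (0 → 6). Not NE.
(Down, Q, Front): Player 1 gets 8, best alternative 2; Player 2 gets 8, best alternative 6; Player 3 gets 7, best alternative 2. No profitable deviation — NE.
(Down, Q, Back): Player 1 can switch to Up (10 → 11). Not NE.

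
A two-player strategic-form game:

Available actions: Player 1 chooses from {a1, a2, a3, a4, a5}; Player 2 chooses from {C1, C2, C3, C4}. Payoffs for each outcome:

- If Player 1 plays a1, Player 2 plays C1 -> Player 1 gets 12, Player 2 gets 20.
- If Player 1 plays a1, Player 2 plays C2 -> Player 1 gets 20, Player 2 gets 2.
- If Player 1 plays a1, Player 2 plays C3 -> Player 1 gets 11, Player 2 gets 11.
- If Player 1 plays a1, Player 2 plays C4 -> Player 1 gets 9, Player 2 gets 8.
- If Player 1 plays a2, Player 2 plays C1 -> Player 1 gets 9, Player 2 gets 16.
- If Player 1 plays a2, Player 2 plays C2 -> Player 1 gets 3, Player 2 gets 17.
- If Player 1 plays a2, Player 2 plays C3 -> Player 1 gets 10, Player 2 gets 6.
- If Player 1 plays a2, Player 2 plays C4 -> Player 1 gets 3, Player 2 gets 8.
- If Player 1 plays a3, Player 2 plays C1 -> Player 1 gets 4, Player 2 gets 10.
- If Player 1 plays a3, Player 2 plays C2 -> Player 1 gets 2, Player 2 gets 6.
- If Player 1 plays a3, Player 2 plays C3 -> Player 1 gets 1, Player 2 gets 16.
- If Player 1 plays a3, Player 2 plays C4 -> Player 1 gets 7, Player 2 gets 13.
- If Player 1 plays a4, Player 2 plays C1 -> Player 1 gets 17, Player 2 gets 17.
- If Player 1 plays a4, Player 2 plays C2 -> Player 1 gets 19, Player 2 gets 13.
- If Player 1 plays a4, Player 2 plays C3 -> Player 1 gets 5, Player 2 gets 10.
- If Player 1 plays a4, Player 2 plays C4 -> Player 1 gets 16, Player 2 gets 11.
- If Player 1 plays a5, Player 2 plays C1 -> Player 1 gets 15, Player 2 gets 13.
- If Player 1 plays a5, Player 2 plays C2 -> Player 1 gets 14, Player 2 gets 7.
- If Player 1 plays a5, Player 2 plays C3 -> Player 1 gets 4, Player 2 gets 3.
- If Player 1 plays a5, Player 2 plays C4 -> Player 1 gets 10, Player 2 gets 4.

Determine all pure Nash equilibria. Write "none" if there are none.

The unique pure-strategy Nash equilibrium is (a4, C1).

(a1, C1): Player 1 can switch to a4 (12 → 17). Not NE.
(a1, C2): Player 2 can switch to C1 (2 → 20). Not NE.
(a1, C3): Player 2 can switch to C1 (11 → 20). Not NE.
(a1, C4): Player 1 can switch to a4 (9 → 16). Not NE.
(a2, C1): Player 1 can switch to a1 (9 → 12). Not NE.
(a2, C2): Player 1 can switch to a1 (3 → 20). Not NE.
(a2, C3): Player 1 can switch to a1 (10 → 11). Not NE.
(a2, C4): Player 1 can switch to a1 (3 → 9). Not NE.
(a4, C1): Player 1 gets 17, best alternative 15; Player 2 gets 17, best alternative 13. No profitable deviation — NE.
(The remaining 11 profiles each have a profitable deviation by the same check.)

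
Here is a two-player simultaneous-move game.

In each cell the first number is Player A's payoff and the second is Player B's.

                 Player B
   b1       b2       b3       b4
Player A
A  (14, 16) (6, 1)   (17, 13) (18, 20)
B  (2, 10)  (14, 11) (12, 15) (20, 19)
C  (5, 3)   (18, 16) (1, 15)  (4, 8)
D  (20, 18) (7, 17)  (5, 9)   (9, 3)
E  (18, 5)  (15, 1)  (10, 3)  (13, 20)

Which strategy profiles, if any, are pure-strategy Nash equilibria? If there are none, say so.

Player A against b1: payoffs 14, 2, 5, 20, 18 → best response D.
Player A against b2: payoffs 6, 14, 18, 7, 15 → best response C.
Player A against b3: payoffs 17, 12, 1, 5, 10 → best response A.
Player A against b4: payoffs 18, 20, 4, 9, 13 → best response B.
Player B against A: payoffs 16, 1, 13, 20 → best response b4.
Player B against B: payoffs 10, 11, 15, 19 → best response b4.
Player B against C: payoffs 3, 16, 15, 8 → best response b2.
Player B against D: payoffs 18, 17, 9, 3 → best response b1.
Player B against E: payoffs 5, 1, 3, 20 → best response b4.
Mutual best responses: (B, b4); (C, b2); (D, b1).

The pure Nash equilibria are (B, b4) and (C, b2) and (D, b1).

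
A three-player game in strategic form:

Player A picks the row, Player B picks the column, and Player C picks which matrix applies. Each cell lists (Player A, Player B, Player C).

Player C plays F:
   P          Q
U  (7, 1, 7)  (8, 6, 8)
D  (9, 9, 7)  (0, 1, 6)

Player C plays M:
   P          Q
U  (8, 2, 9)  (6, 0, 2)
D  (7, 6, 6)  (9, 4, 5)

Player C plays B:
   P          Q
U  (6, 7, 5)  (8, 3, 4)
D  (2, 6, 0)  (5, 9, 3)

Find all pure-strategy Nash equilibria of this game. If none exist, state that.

(U, P, M), (U, Q, F), (D, P, F)

Check each profile: it is a Nash equilibrium iff no player can strictly gain by switching unilaterally.
(U, P, F): Player A can switch to D (7 → 9). Not NE.
(U, P, M): Player A gets 8, best alternative 7; Player B gets 2, best alternative 0; Player C gets 9, best alternative 7. No profitable deviation — NE.
(U, P, B): Player C can switch to F (5 → 7). Not NE.
(U, Q, F): Player A gets 8, best alternative 0; Player B gets 6, best alternative 1; Player C gets 8, best alternative 4. No profitable deviation — NE.
(U, Q, M): Player A can switch to D (6 → 9). Not NE.
(U, Q, B): Player B can switch to P (3 → 7). Not NE.
(D, P, F): Player A gets 9, best alternative 7; Player B gets 9, best alternative 1; Player C gets 7, best alternative 6. No profitable deviation — NE.
(D, P, M): Player A can switch to U (7 → 8). Not NE.
(D, P, B): Player A can switch to U (2 → 6). Not NE.
(D, Q, F): Player A can switch to U (0 → 8). Not NE.
(D, Q, M): Player B can switch to P (4 → 6). Not NE.
(The remaining 1 profile has a profitable deviation by the same check.)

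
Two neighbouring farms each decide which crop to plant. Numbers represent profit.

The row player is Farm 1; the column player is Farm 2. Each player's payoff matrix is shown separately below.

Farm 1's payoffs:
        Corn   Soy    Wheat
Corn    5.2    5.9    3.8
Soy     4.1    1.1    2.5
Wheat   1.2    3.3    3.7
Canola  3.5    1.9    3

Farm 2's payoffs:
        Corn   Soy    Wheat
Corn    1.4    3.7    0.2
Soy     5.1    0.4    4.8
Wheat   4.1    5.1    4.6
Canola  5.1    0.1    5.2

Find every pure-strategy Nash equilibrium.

Farm 1 against Corn: payoffs 5.2, 4.1, 1.2, 3.5 → best response Corn.
Farm 1 against Soy: payoffs 5.9, 1.1, 3.3, 1.9 → best response Corn.
Farm 1 against Wheat: payoffs 3.8, 2.5, 3.7, 3 → best response Corn.
Farm 2 against Corn: payoffs 1.4, 3.7, 0.2 → best response Soy.
Farm 2 against Soy: payoffs 5.1, 0.4, 4.8 → best response Corn.
Farm 2 against Wheat: payoffs 4.1, 5.1, 4.6 → best response Soy.
Farm 2 against Canola: payoffs 5.1, 0.1, 5.2 → best response Wheat.
Mutual best responses: (Corn, Soy).

Pure NE: (Corn, Soy)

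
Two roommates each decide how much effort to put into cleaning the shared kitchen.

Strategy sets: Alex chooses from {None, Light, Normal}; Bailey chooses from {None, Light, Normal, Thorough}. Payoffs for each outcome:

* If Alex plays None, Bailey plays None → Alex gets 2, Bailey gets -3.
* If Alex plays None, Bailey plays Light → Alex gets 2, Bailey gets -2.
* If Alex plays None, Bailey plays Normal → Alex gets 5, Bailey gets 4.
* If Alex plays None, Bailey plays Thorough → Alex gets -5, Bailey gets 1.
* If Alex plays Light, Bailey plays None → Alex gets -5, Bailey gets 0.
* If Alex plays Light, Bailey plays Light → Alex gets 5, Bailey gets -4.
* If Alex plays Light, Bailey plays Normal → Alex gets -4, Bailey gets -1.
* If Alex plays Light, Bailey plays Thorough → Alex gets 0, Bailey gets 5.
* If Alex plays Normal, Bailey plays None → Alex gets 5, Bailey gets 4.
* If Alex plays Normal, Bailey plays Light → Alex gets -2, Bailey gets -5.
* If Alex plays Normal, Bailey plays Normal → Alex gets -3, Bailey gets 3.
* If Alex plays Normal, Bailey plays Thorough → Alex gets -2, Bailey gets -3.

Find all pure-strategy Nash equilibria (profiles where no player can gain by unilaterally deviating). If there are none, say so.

(None, None): Alex can switch to Normal (2 → 5). Not NE.
(None, Light): Alex can switch to Light (2 → 5). Not NE.
(None, Normal): Alex gets 5, best alternative -3; Bailey gets 4, best alternative 1. No profitable deviation — NE.
(None, Thorough): Alex can switch to Light (-5 → 0). Not NE.
(Light, None): Alex can switch to None (-5 → 2). Not NE.
(Light, Light): Bailey can switch to None (-4 → 0). Not NE.
(Light, Normal): Alex can switch to None (-4 → 5). Not NE.
(Light, Thorough): Alex gets 0, best alternative -2; Bailey gets 5, best alternative 0. No profitable deviation — NE.
(Normal, None): Alex gets 5, best alternative 2; Bailey gets 4, best alternative 3. No profitable deviation — NE.
(Normal, Light): Alex can switch to None (-2 → 2). Not NE.
(Normal, Normal): Alex can switch to None (-3 → 5). Not NE.
(Normal, Thorough): Alex can switch to Light (-2 → 0). Not NE.

The pure Nash equilibria are (None, Normal); (Light, Thorough); (Normal, None).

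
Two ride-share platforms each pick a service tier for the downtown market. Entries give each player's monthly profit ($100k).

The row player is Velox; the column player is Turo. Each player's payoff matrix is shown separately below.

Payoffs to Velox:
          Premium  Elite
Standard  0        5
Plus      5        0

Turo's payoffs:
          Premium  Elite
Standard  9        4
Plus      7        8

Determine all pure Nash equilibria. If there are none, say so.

This game has no pure Nash equilibrium.

Velox against Premium: payoffs 0, 5 → best response Plus.
Velox against Elite: payoffs 5, 0 → best response Standard.
Turo against Standard: payoffs 9, 4 → best response Premium.
Turo against Plus: payoffs 7, 8 → best response Elite.
No profile is a mutual best response for all players.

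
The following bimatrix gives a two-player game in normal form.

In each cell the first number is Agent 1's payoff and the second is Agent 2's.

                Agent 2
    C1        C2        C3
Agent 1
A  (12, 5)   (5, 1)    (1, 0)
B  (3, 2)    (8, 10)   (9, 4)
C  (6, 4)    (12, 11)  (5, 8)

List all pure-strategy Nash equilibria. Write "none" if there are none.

(A, C1): Agent 1 gets 12, best alternative 6; Agent 2 gets 5, best alternative 1. No profitable deviation — NE.
(A, C2): Agent 1 can switch to B (5 → 8). Not NE.
(A, C3): Agent 1 can switch to B (1 → 9). Not NE.
(B, C1): Agent 1 can switch to A (3 → 12). Not NE.
(B, C2): Agent 1 can switch to C (8 → 12). Not NE.
(B, C3): Agent 2 can switch to C2 (4 → 10). Not NE.
(C, C1): Agent 1 can switch to A (6 → 12). Not NE.
(C, C2): Agent 1 gets 12, best alternative 8; Agent 2 gets 11, best alternative 8. No profitable deviation — NE.
(C, C3): Agent 1 can switch to B (5 → 9). Not NE.

Pure-strategy Nash equilibria: (A, C1), (C, C2)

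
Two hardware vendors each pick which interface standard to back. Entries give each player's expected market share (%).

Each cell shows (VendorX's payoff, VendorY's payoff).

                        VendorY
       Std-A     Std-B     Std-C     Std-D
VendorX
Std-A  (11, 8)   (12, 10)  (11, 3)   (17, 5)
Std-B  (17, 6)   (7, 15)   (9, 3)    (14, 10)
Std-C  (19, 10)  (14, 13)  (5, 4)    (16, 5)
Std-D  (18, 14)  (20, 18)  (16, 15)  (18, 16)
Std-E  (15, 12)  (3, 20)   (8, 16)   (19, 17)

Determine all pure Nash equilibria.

Mark each player's best response to every combination of opponents' strategies; a profile where every player is best-responding is a pure Nash equilibrium.
VendorX against Std-A: payoffs 11, 17, 19, 18, 15 → best response Std-C.
VendorX against Std-B: payoffs 12, 7, 14, 20, 3 → best response Std-D.
VendorX against Std-C: payoffs 11, 9, 5, 16, 8 → best response Std-D.
VendorX against Std-D: payoffs 17, 14, 16, 18, 19 → best response Std-E.
VendorY against Std-A: payoffs 8, 10, 3, 5 → best response Std-B.
VendorY against Std-B: payoffs 6, 15, 3, 10 → best response Std-B.
VendorY against Std-C: payoffs 10, 13, 4, 5 → best response Std-B.
VendorY against Std-D: payoffs 14, 18, 15, 16 → best response Std-B.
VendorY against Std-E: payoffs 12, 20, 16, 17 → best response Std-B.
Mutual best responses: (Std-D, Std-B).

(Std-D, Std-B)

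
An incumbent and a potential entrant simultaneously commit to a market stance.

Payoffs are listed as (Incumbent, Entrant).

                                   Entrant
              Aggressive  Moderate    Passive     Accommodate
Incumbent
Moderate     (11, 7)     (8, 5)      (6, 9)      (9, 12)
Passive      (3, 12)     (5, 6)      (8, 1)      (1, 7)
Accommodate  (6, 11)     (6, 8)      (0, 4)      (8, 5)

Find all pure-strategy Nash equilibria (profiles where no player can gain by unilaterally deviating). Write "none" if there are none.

The unique pure-strategy Nash equilibrium is (Moderate, Accommodate).

Check each profile: it is a Nash equilibrium iff no player can strictly gain by switching unilaterally.
(Moderate, Aggressive): Entrant can switch to Passive (7 → 9). Not NE.
(Moderate, Moderate): Entrant can switch to Aggressive (5 → 7). Not NE.
(Moderate, Passive): Incumbent can switch to Passive (6 → 8). Not NE.
(Moderate, Accommodate): Incumbent gets 9, best alternative 8; Entrant gets 12, best alternative 9. No profitable deviation — NE.
(Passive, Aggressive): Incumbent can switch to Moderate (3 → 11). Not NE.
(Passive, Moderate): Incumbent can switch to Moderate (5 → 8). Not NE.
(Passive, Passive): Entrant can switch to Aggressive (1 → 12). Not NE.
(Passive, Accommodate): Incumbent can switch to Moderate (1 → 9). Not NE.
(Accommodate, Aggressive): Incumbent can switch to Moderate (6 → 11). Not NE.
(Accommodate, Moderate): Incumbent can switch to Moderate (6 → 8). Not NE.
(Accommodate, Passive): Incumbent can switch to Moderate (0 → 6). Not NE.
(Accommodate, Accommodate): Incumbent can switch to Moderate (8 → 9). Not NE.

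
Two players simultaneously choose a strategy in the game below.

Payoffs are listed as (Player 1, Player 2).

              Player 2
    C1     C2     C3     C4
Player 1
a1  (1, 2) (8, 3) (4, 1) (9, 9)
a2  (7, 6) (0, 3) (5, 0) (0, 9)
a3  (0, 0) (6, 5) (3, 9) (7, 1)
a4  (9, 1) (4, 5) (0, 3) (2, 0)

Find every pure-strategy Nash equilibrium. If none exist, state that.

Pure NE: (a1, C4)

Player 1 against C1: payoffs 1, 7, 0, 9 → best response a4.
Player 1 against C2: payoffs 8, 0, 6, 4 → best response a1.
Player 1 against C3: payoffs 4, 5, 3, 0 → best response a2.
Player 1 against C4: payoffs 9, 0, 7, 2 → best response a1.
Player 2 against a1: payoffs 2, 3, 1, 9 → best response C4.
Player 2 against a2: payoffs 6, 3, 0, 9 → best response C4.
Player 2 against a3: payoffs 0, 5, 9, 1 → best response C3.
Player 2 against a4: payoffs 1, 5, 3, 0 → best response C2.
Mutual best responses: (a1, C4).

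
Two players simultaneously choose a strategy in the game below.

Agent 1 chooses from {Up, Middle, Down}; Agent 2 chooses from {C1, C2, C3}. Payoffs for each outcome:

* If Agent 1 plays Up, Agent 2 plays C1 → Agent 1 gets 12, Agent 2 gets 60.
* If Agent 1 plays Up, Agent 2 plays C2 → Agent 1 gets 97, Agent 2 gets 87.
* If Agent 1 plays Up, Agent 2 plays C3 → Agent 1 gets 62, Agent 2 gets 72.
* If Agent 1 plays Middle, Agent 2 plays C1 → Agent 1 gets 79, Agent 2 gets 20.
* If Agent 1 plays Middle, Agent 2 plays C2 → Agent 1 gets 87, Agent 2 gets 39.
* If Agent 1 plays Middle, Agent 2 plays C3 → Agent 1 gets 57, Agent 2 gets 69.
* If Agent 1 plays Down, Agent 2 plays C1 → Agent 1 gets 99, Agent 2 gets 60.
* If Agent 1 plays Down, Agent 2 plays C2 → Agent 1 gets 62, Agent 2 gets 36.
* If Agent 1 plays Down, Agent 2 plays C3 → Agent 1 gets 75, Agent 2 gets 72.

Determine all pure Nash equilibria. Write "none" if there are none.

Pure-strategy Nash equilibria: (Up, C2), (Down, C3)

Agent 1 against C1: payoffs 12, 79, 99 → best response Down.
Agent 1 against C2: payoffs 97, 87, 62 → best response Up.
Agent 1 against C3: payoffs 62, 57, 75 → best response Down.
Agent 2 against Up: payoffs 60, 87, 72 → best response C2.
Agent 2 against Middle: payoffs 20, 39, 69 → best response C3.
Agent 2 against Down: payoffs 60, 36, 72 → best response C3.
Mutual best responses: (Up, C2); (Down, C3).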